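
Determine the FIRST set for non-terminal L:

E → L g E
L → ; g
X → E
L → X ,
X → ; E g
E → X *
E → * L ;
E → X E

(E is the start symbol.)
{ '*', ';' }

To compute FIRST(L), examine every production with L on the left-hand side, reading each right-hand side left to right until a non-nullable symbol is reached.

FIRST sets of the other non-terminals involved (by the same procedure, iterated to a fixed point):
  FIRST(X) = { '*', ';' }

From L → ; g:
  - ';' is a terminal: add ';' and stop
From L → X ,:
  - X is a non-terminal: add FIRST(X) \ {ε} = { '*', ';' }
    X is not nullable, so stop

Collecting: FIRST(L) = { '*', ';' }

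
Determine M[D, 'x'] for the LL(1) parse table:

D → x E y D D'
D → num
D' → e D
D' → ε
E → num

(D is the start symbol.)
D → x E y D D'

To find M[D, 'x'], we find productions for D where 'x' is in the predict set (PREDICT(N → α) = (FIRST(α) \ {ε}) ∪ (FOLLOW(N) if α ⇒* ε)).

D → x E y D D': PREDICT = { 'x' }
  'x' is in predict set, so this production goes in M[D, 'x']
D → num: PREDICT = { 'num' }

M[D, 'x'] = D → x E y D D'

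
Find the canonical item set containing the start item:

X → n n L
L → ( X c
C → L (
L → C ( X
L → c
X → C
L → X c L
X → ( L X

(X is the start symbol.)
First, augment the grammar with X' → X
I₀ = CLOSURE({ [X' → . X] }):
  [X' → . X] has the dot before X: add [X → . n n L], [X → . C], [X → . ( L X]
  [X → . C] has the dot before C: add [C → . L (]
  [C → . L (] has the dot before L: add [L → . ( X c], [L → . C ( X], [L → . c], [L → . X c L]
No further items can be added.

I₀ = { [C → . L (], [L → . ( X c], [L → . C ( X], [L → . X c L], [L → . c], [X → . ( L X], [X → . C], [X → . n n L], [X' → . X] }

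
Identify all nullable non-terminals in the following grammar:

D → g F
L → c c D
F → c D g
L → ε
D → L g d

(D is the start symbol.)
A non-terminal is nullable if it can derive ε (the empty string): either it has an ε-production, or it has a production whose right-hand side consists entirely of nullable non-terminals.

ε-productions: L → ε
So L is immediately nullable.
No further non-terminal can be added: every production for the remaining non-terminals contains a terminal or a non-nullable non-terminal.
Nullable = { 'L' }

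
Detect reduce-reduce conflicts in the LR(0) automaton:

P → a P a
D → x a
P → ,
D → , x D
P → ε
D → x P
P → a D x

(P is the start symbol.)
Augment with P' → P and build the canonical LR(0) collection (I0 = CLOSURE({[P' → . P]}), then GOTO on every symbol after a dot until no new states appear). It has 15 states:
  I0: { [P → . ,], [P → . a D x], [P → . a P a], [P → .], [P' → . P] }  — shift, reduce
  I1: { [P → , .] }  — reduce
  I2: { [P' → P .] }  — accept
  I3: { [D → . , x D], [D → . x P], [D → . x a], [P → . ,], [P → . a D x], [P → . a P a], [P → .], [P → a . D x], [P → a . P a] }  — shift, reduce
  I4: { [D → , . x D], [P → , .] }  — shift, reduce
  I5: { [P → a D . x] }  — shift
  I6: { [P → a P . a] }  — shift
  I7: { [D → x . P], [D → x . a], [P → . ,], [P → . a D x], [P → . a P a], [P → .] }  — shift, reduce
  I8: { [D → x P .] }  — reduce
  I9: { [D → . , x D], [D → . x P], [D → . x a], [D → x a .], [P → . ,], [P → . a D x], [P → . a P a], [P → .], [P → a . D x], [P → a . P a] }  — shift, 2 reduces
  I10: { [P → a P a .] }  — reduce
  I11: { [P → a D x .] }  — reduce
  I12: { [D → , x . D], [D → . , x D], [D → . x P], [D → . x a] }  — shift
  I13: { [D → , . x D] }  — shift
  I14: { [D → , x D .] }  — reduce

I9 contains complete items [D → x a .], [P → .] — reduce-reduce conflict.

Answer: Yes — I9: [D → x a .] vs [P → .]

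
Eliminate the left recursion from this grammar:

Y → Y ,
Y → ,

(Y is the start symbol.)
Y → , Y'
Y' → , Y'
Y' → ε

Y is directly left-recursive. The standard transformation for
  A → A α₁ | ... | A α_m | β₁ | ... | β_n
is
  A  → β₁ A' | ... | β_n A'
  A' → α₁ A' | ... | α_m A' | ε

Y → , becomes Y → , Y'
Y → Y , becomes Y' → , Y'
Add Y' → ε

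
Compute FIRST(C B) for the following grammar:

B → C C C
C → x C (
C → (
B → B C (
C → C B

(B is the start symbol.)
{ '(', 'x' }

FIRST sets of the non-terminals involved (from the grammar, by fixed-point iteration):
  FIRST(C) = { '(', 'x' }

To compute FIRST(C B), process the symbols left to right:
Symbol C is a non-terminal. Add FIRST(C) \ {ε} = { '(', 'x' }
C is not nullable (ε ∉ FIRST(C)), so stop here.
FIRST(C B) = { '(', 'x' }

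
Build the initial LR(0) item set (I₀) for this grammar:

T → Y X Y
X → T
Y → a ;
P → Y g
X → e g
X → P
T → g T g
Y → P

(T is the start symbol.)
{ [P → . Y g], [T → . Y X Y], [T → . g T g], [T' → . T], [Y → . P], [Y → . a ;] }

First, augment the grammar with T' → T
I₀ = CLOSURE({ [T' → . T] }):
  [T' → . T] has the dot before T: add [T → . Y X Y], [T → . g T g]
  [T → . Y X Y] has the dot before Y: add [Y → . a ;], [Y → . P]
  [Y → . P] has the dot before P: add [P → . Y g]
No further items can be added.

I₀ = { [P → . Y g], [T → . Y X Y], [T → . g T g], [T' → . T], [Y → . P], [Y → . a ;] }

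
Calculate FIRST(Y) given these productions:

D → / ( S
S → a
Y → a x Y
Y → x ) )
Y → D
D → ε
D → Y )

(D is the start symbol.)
{ ')', '/', 'a', 'x', ε }

To compute FIRST(Y), examine every production with Y on the left-hand side, reading each right-hand side left to right until a non-nullable symbol is reached.

FIRST sets of the other non-terminals involved (by the same procedure, iterated to a fixed point):
  FIRST(D) = { ')', '/', 'a', 'x', ε }

From Y → a x Y:
  - a is a terminal: add 'a' and stop
From Y → x ) ):
  - x is a terminal: add 'x' and stop
From Y → D:
  - D is a non-terminal: add FIRST(D) \ {ε} = { ')', '/', 'a', 'x' }
    D is nullable and nothing follows, so the whole right-hand side can vanish: ε ∈ FIRST(Y)

Collecting: FIRST(Y) = { ')', '/', 'a', 'x', ε }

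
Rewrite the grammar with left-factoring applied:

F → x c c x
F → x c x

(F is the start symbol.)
Left-factoring transforms A → αβ₁ | αβ₂ into A → αA' and A' → β₁ | β₂
(α is the longest common prefix among the alternatives). Repeat until
no nonterminal has two alternatives with a common prefix.

Round 1: F has alternatives sharing prefix 'x c'. Introduce F': F → x c F'
  Add: F' → c x
  Add: F' → x

No remaining common prefixes — done.

Resulting grammar:
F → x c F'
F' → c x
F' → x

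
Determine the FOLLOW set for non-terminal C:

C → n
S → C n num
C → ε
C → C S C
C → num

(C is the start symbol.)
To compute FOLLOW(C), find every occurrence of C on a right-hand side N → α C β: add FIRST(β) \ {ε}, and if β is empty or nullable also add FOLLOW(N). Iterate to a fixed point.

C is the start symbol, so $ ∈ FOLLOW(C).
In S → C n num: C is followed by n num, add FIRST(n num) \ {ε} = { 'n' }
In C → C S C: C is followed by S C, add FIRST(S C) \ {ε} = { 'n', 'num' }
In C → C S C: C is at the end; this adds FOLLOW(C) to itself — nothing new

Taking the union: FOLLOW(C) = { $, 'n', 'num' }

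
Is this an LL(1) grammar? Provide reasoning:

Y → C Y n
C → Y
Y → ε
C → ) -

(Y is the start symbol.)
No. Predict set conflict for Y: { ')', 'n' }

A grammar is LL(1) if for each non-terminal N with multiple productions, the predict sets of those productions are pairwise disjoint, where PREDICT(N → α) = (FIRST(α) \ {ε}) ∪ (FOLLOW(N) if α ⇒* ε).

Relevant sets:
  FIRST(C) = { ')', 'n', ε }
  FIRST(Y) = { ')', 'n', ε }
  FOLLOW(Y) = { $, ')', 'n' }
  FOLLOW(C) = { ')', 'n' }

For Y:
  PREDICT(Y → C Y n) = { ')', 'n' }
  PREDICT(Y → ε) = { $, ')', 'n' }
For C:
  PREDICT(C → Y) = { ')', 'n' }
  PREDICT(C → ')' '-') = { ')' }

Conflict found: Predict set conflict for Y: { ')', 'n' }
The grammar is NOT LL(1).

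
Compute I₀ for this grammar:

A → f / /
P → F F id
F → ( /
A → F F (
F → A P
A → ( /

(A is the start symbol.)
{ [A → . ( /], [A → . F F (], [A → . f / /], [A' → . A], [F → . ( /], [F → . A P] }

First, augment the grammar with A' → A
I₀ = CLOSURE({ [A' → . A] }):
  [A' → . A] has the dot before A: add [A → . f / /], [A → . F F (], [A → . ( /]
  [A → . F F (] has the dot before F: add [F → . ( /], [F → . A P]
No further items can be added.

I₀ = { [A → . ( /], [A → . F F (], [A → . f / /], [A' → . A], [F → . ( /], [F → . A P] }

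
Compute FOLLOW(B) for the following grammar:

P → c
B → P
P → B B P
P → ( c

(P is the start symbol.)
{ '(', 'c' }

In P → B B P: B is followed by B P, add FIRST(B P) \ {ε} = { '(', 'c' }
In P → B B P: B is followed by P, add FIRST(P) \ {ε} = { '(', 'c' }

Taking the union: FOLLOW(B) = { '(', 'c' }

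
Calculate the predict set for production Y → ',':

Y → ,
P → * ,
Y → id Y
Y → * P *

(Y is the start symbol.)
{ ',' }

PREDICT(Y → ',') = (FIRST(RHS) \ {ε}) ∪ (FOLLOW(Y) if ε ∈ FIRST(RHS), i.e. RHS ⇒* ε)
FIRST(',') = { ',' }
ε ∉ FIRST(','), so FOLLOW(Y) is not added.
PREDICT(Y → ',') = { ',' }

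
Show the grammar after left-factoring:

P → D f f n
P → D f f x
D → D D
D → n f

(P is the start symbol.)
P → D f f P'
P' → n
P' → x
D → D D
D → n f

Left-factoring transforms A → αβ₁ | αβ₂ into A → αA' and A' → β₁ | β₂
(α is the longest common prefix among the alternatives). Repeat until
no nonterminal has two alternatives with a common prefix.

Round 1: P has alternatives sharing prefix 'D f f'. Introduce P': P → D f f P'
  Add: P' → n
  Add: P' → x

No remaining common prefixes — done.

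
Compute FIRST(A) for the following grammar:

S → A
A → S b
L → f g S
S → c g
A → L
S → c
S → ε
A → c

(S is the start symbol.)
To compute FIRST(A), examine every production with A on the left-hand side, reading each right-hand side left to right until a non-nullable symbol is reached.

FIRST sets of the other non-terminals involved (by the same procedure, iterated to a fixed point):
  FIRST(S) = { 'b', 'c', 'f', ε }
  FIRST(L) = { 'f' }

From A → S b:
  - S is a non-terminal: add FIRST(S) \ {ε} = { 'b', 'c', 'f' }
    S is nullable, so continue to the next symbol
  - b is a terminal: add 'b' and stop
From A → L:
  - L is a non-terminal: add FIRST(L) \ {ε} = { 'f' }
    L is not nullable, so stop
From A → c:
  - c is a terminal: add 'c' and stop

Collecting: FIRST(A) = { 'b', 'c', 'f' }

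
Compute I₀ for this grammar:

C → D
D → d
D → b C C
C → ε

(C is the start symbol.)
{ [C → . D], [C → .], [C' → . C], [D → . b C C], [D → . d] }

First, augment the grammar with C' → C
I₀ = CLOSURE({ [C' → . C] }):
  [C' → . C] has the dot before C: add [C → . D], [C → .]
  [C → . D] has the dot before D: add [D → . d], [D → . b C C]
No further items can be added.

I₀ = { [C → . D], [C → .], [C' → . C], [D → . b C C], [D → . d] }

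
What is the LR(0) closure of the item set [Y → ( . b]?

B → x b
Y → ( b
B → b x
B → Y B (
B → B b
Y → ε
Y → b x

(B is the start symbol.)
To compute CLOSURE, for each item [A → α.Bβ] where B is a non-terminal, add [B → .γ] for all productions B → γ; repeat for the newly added items until nothing changes.

Start with: [Y → ( . b]
The dot precedes the terminal b, so nothing is added.

CLOSURE = { [Y → ( . b] }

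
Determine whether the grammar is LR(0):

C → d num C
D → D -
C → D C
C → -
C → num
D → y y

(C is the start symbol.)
A grammar is LR(0) if no state in the canonical LR(0) collection has:
  - both a shift item (dot before a terminal) and a complete item (shift-reduce conflict), or
  - two or more complete items (reduce-reduce conflict; the accept item [C' → C .] counts as a complete item here).

Augment with C' → C and build the canonical LR(0) collection (I0 = CLOSURE({[C' → . C]}), then GOTO on every symbol after a dot until no new states appear). It has 12 states:
  I0: { [C → . -], [C → . D C], [C → . d num C], [C → . num], [C' → . C], [D → . D -], [D → . y y] }  — shift
  I1: { [C → - .] }  — reduce
  I2: { [C' → C .] }  — accept
  I3: { [C → . -], [C → . D C], [C → . d num C], [C → . num], [C → D . C], [D → . D -], [D → . y y], [D → D . -] }  — shift
  I4: { [C → d . num C] }  — shift
  I5: { [C → num .] }  — reduce
  I6: { [D → y . y] }  — shift
  I7: { [D → y y .] }  — reduce
  I8: { [C → . -], [C → . D C], [C → . d num C], [C → . num], [C → d num . C], [D → . D -], [D → . y y] }  — shift
  I9: { [C → d num C .] }  — reduce
  I10: { [C → - .], [D → D - .] }  — 2 reduces
  I11: { [C → D C .] }  — reduce

Conflict in state I10:
  Reduce-reduce conflict: [C → - .] and [D → D - .]
So the grammar is NOT LR(0).

Answer: No. Reduce-reduce conflict: [C → - .] and [D → D - .]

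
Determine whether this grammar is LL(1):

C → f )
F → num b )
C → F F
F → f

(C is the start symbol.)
No. Predict set conflict for C: { 'f' }

Relevant sets:
  FIRST(F) = { 'f', 'num' }

For C:
  PREDICT(C → f ')') = { 'f' }
  PREDICT(C → F F) = { 'f', 'num' }
For F:
  PREDICT(F → num b ')') = { 'num' }
  PREDICT(F → f) = { 'f' }

Conflict found: Predict set conflict for C: { 'f' }
The grammar is NOT LL(1).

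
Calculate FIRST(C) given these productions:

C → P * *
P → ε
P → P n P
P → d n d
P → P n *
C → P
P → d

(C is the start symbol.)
{ '*', 'd', 'n', ε }

FIRST sets of the other non-terminals involved (by the same procedure, iterated to a fixed point):
  FIRST(P) = { 'd', 'n', ε }

From C → P * *:
  - P is a non-terminal: add FIRST(P) \ {ε} = { 'd', 'n' }
    P is nullable, so continue to the next symbol
  - '*' is a terminal: add '*' and stop
From C → P:
  - P is a non-terminal: add FIRST(P) \ {ε} = { 'd', 'n' }
    P is nullable and nothing follows, so the whole right-hand side can vanish: ε ∈ FIRST(C)

Collecting: FIRST(C) = { '*', 'd', 'n', ε }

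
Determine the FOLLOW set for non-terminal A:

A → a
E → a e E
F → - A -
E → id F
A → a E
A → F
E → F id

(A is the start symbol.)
To compute FOLLOW(A), find every occurrence of A on a right-hand side N → α A β: add FIRST(β) \ {ε}, and if β is empty or nullable also add FOLLOW(N). Iterate to a fixed point.

A is the start symbol, so $ ∈ FOLLOW(A).
In F → - A -: A is followed by '-', add FIRST('-') \ {ε} = { '-' }

Taking the union: FOLLOW(A) = { $, '-' }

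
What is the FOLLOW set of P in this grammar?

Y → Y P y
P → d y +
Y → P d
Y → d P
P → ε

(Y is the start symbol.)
To compute FOLLOW(P), find every occurrence of P on a right-hand side N → α P β: add FIRST(β) \ {ε}, and if β is empty or nullable also add FOLLOW(N). Iterate to a fixed point.

In Y → Y P y: P is followed by y, add FIRST(y) \ {ε} = { 'y' }
In Y → P d: P is followed by d, add FIRST(d) \ {ε} = { 'd' }
In Y → d P: P is at the end, add FOLLOW(Y)

The FOLLOW sets referred to above (computed the same way, to a fixed point):
  FOLLOW(Y) = { $, 'd', 'y' }

Taking the union: FOLLOW(P) = { $, 'd', 'y' }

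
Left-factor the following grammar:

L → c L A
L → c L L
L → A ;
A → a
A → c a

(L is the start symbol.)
Left-factoring transforms A → αβ₁ | αβ₂ into A → αA' and A' → β₁ | β₂
(α is the longest common prefix among the alternatives). Repeat until
no nonterminal has two alternatives with a common prefix.

Round 1: L has alternatives sharing prefix 'c L'. Introduce L': L → c L L'
  Add: L' → A
  Add: L' → L

No remaining common prefixes — done.

Resulting grammar:
L → c L L'
L' → A
L' → L
L → A ;
A → a
A → c a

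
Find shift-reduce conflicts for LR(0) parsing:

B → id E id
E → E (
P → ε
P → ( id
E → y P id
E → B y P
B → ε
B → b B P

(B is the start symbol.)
Yes — I0: [B → .] vs [B → . b B P]; I2: [B → .] vs [B → . b B P]; I3: [B → .] vs [B → . b B P]; I6: [P → .] vs [P → . ( id]; I13: [P → .] vs [P → . ( id]; I15: [P → .] vs [P → . ( id]

A shift-reduce conflict occurs when an LR(0) state has both:
  - a complete (reduce) item [A → α .] (dot at the end), and
  - a shift item [B → β . c γ] (dot before a terminal).

Augment with B' → B and build the canonical LR(0) collection (I0 = CLOSURE({[B' → . B]}), then GOTO on every symbol after a dot until no new states appear). It has 17 states:
  I0: { [B → . b B P], [B → . id E id], [B → .], [B' → . B] }  — shift, reduce
  I1: { [B' → B .] }  — accept
  I2: { [B → . b B P], [B → . id E id], [B → .], [B → b . B P] }  — shift, reduce
  I3: { [B → . b B P], [B → . id E id], [B → .], [B → id . E id], [E → . B y P], [E → . E (], [E → . y P id] }  — shift, reduce
  I4: { [E → B . y P] }  — shift
  I5: { [B → id E . id], [E → E . (] }  — shift
  I6: { [E → y . P id], [P → . ( id], [P → .] }  — shift, reduce
  I7: { [P → ( . id] }  — shift
  I8: { [E → y P . id] }  — shift
  I9: { [E → y P id .] }  — reduce
  I10: { [P → ( id .] }  — reduce
  I11: { [E → E ( .] }  — reduce
  I12: { [B → id E id .] }  — reduce
  I13: { [E → B y . P], [P → . ( id], [P → .] }  — shift, reduce
  I14: { [E → B y P .] }  — reduce
  I15: { [B → b B . P], [P → . ( id], [P → .] }  — shift, reduce
  I16: { [B → b B P .] }  — reduce

I0 contains reduce item [B → .] and shift items [B → . b B P], [B → . id E id] — shift-reduce conflict.
I2 contains reduce item [B → .] and shift items [B → . b B P], [B → . id E id] — shift-reduce conflict.
I3 contains reduce item [B → .] and shift items [B → . b B P], [B → . id E id], [E → . y P id] — shift-reduce conflict.
I6 contains reduce item [P → .] and shift item [P → . ( id] — shift-reduce conflict.
I13 contains reduce item [P → .] and shift item [P → . ( id] — shift-reduce conflict.
I15 contains reduce item [P → .] and shift item [P → . ( id] — shift-reduce conflict.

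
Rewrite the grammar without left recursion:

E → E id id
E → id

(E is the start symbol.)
E → id E'
E' → id id E'
E' → ε

E is directly left-recursive. The standard transformation for
  A → A α₁ | ... | A α_m | β₁ | ... | β_n
is
  A  → β₁ A' | ... | β_n A'
  A' → α₁ A' | ... | α_m A' | ε

E → id becomes E → id E'
E → E id id becomes E' → id id E'
Add E' → ε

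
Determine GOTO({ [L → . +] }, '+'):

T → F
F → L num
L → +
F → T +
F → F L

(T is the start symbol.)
GOTO(I, '+') = CLOSURE({ [A → αX.β] : [A → α.Xβ] ∈ I, X = '+' })

Items with dot before '+', with the dot advanced:
  [L → . +] → [L → + .]
Closure adds nothing (no advanced item has the dot before a non-terminal).

GOTO = { [L → + .] }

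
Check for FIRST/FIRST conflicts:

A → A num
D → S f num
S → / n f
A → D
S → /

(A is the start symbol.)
FIRST sets of the non-terminals at (or reachable through a nullable prefix from) the front of some alternative:
  FIRST(A) = { '/' }
  FIRST(D) = { '/' }

Productions for A:
  A → A num: FIRST = { '/' }
  A → D: FIRST = { '/' }
Productions for S:
  S → / n f: FIRST = { '/' }
  S → /: FIRST = { '/' }
D has only one production, so no FIRST/FIRST conflict is possible there.

Conflict for A: A → A num and A → D
  Overlap: { '/' }
Conflict for S: S → / n f and S → /
  Overlap: { '/' }

Answer: Yes. A → A num / A → D on { '/' }; S → '/' n f / S → '/' on { '/' }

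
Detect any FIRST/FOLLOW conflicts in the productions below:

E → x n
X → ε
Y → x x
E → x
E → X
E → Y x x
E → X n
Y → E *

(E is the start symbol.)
Yes. E → Y x x with FOLLOW(E) on { '*' }

A FIRST/FOLLOW conflict occurs when a non-terminal N has a nullable alternative N → β (β ⇒* ε) and another alternative N → α with FIRST(α) ∩ FOLLOW(N) ≠ ∅: on such a lookahead the parser cannot decide between expanding α and letting N vanish via β.

Nullable non-terminals: E, X.
FIRST sets used below: FIRST(X) = { ε }, FIRST(Y) = { '*', 'n', 'x' }

E: nullable alternative(s) E → X; FOLLOW(E) = { $, '*' }
  E → x n: FIRST \ {ε} = { 'x' } — disjoint from FOLLOW(E)
  E → x: FIRST \ {ε} = { 'x' } — disjoint from FOLLOW(E)
  E → X: FIRST \ {ε} = { } — this is the only nullable alternative, skip
  E → Y x x: FIRST \ {ε} = { '*', 'n', 'x' } — overlaps FOLLOW(E) on { '*' }: CONFLICT
  E → X n: FIRST \ {ε} = { 'n' } — disjoint from FOLLOW(E)
X has a nullable alternative but only one production, so nothing to check.

Y has no nullable alternative, so no FIRST/FOLLOW check is needed there.

So the grammar has 1 FIRST/FOLLOW conflict (marked CONFLICT above).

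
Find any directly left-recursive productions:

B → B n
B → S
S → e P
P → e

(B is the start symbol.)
Yes, B is left-recursive

Direct left recursion occurs when N → N α for some non-terminal N (the right-hand side begins with the left-hand side itself).

B → B n: LEFT RECURSIVE (starts with B)
B → S: starts with S
S → e P: starts with e
P → e: starts with e

The grammar has direct left recursion on: B.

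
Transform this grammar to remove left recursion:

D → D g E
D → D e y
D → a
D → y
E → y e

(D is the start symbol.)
D is directly left-recursive. The standard transformation for
  A → A α₁ | ... | A α_m | β₁ | ... | β_n
is
  A  → β₁ A' | ... | β_n A'
  A' → α₁ A' | ... | α_m A' | ε

D → a becomes D → a D'
D → y becomes D → y D'
D → D g E becomes D' → g E D'
D → D e y becomes D' → e y D'
Add D' → ε

Productions for other non-terminals are unchanged:
  E → y e

Resulting grammar:
D → a D'
D → y D'
D' → g E D'
D' → e y D'
D' → ε
E → y e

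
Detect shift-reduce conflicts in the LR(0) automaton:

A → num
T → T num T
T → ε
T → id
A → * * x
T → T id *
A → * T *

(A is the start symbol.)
Augment with A' → A and build the canonical LR(0) collection (I0 = CLOSURE({[A' → . A]}), then GOTO on every symbol after a dot until no new states appear). It has 13 states:
  I0: { [A → . * * x], [A → . * T *], [A → . num], [A' → . A] }  — shift
  I1: { [A → * . * x], [A → * . T *], [T → . T id *], [T → . T num T], [T → . id], [T → .] }  — shift, reduce
  I2: { [A' → A .] }  — accept
  I3: { [A → num .] }  — reduce
  I4: { [A → * * . x] }  — shift
  I5: { [A → * T . *], [T → T . id *], [T → T . num T] }  — shift
  I6: { [T → id .] }  — reduce
  I7: { [A → * T * .] }  — reduce
  I8: { [T → T id . *] }  — shift
  I9: { [T → . T id *], [T → . T num T], [T → . id], [T → .], [T → T num . T] }  — shift, reduce
  I10: { [T → T . id *], [T → T . num T], [T → T num T .] }  — shift, reduce
  I11: { [T → T id * .] }  — reduce
  I12: { [A → * * x .] }  — reduce

I1 contains reduce item [T → .] and shift items [A → * . * x], [T → . id] — shift-reduce conflict.
I9 contains reduce item [T → .] and shift item [T → . id] — shift-reduce conflict.
I10 contains reduce item [T → T num T .] and shift items [T → T . id *], [T → T . num T] — shift-reduce conflict.

Answer: Yes — I1: [T → .] vs [A → * . * x]; I9: [T → .] vs [T → . id]; I10: [T → T num T .] vs [T → T . id *]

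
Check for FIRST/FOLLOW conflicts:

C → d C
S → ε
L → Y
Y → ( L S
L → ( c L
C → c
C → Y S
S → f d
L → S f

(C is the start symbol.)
Nullable non-terminals: S.

S: nullable alternative(s) S → ε; FOLLOW(S) = { $, 'f' }
  S → ε: FIRST \ {ε} = { } — this is the only nullable alternative, skip
  S → f d: FIRST \ {ε} = { 'f' } — overlaps FOLLOW(S) on { 'f' }: CONFLICT

C, L, Y have no nullable alternative, so no FIRST/FOLLOW check is needed there.

So the grammar has 1 FIRST/FOLLOW conflict (marked CONFLICT above).

Answer: Yes. S → f d with FOLLOW(S) on { 'f' }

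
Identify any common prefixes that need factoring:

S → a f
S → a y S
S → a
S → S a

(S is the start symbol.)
Left-factoring is needed when two productions for the same non-terminal
share a common prefix on the right-hand side.

Productions for S:
  S → a f
  S → a y S
  S → a
  S → S a

Found common prefix 'a' in productions for S

Answer: Yes, S has productions with common prefix 'a'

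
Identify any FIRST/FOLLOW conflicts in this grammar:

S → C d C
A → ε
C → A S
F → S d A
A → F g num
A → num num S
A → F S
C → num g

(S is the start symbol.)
Yes. A → F g num with FOLLOW(A) on { 'num' }; A → num num S with FOLLOW(A) on { 'num' }; A → F S with FOLLOW(A) on { 'num' }

Nullable non-terminals: A.
FIRST sets used below: FIRST(F) = { 'num' }

A: nullable alternative(s) A → ε; FOLLOW(A) = { 'g', 'num' }
  A → ε: FIRST \ {ε} = { } — this is the only nullable alternative, skip
  A → F g num: FIRST \ {ε} = { 'num' } — overlaps FOLLOW(A) on { 'num' }: CONFLICT
  A → num num S: FIRST \ {ε} = { 'num' } — overlaps FOLLOW(A) on { 'num' }: CONFLICT
  A → F S: FIRST \ {ε} = { 'num' } — overlaps FOLLOW(A) on { 'num' }: CONFLICT

C, F, S have no nullable alternative, so no FIRST/FOLLOW check is needed there.

So the grammar has 3 FIRST/FOLLOW conflicts (marked CONFLICT above).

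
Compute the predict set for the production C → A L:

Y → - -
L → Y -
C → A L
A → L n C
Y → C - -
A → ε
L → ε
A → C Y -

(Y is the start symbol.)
PREDICT(C → A L) = (FIRST(RHS) \ {ε}) ∪ (FOLLOW(C) if ε ∈ FIRST(RHS), i.e. RHS ⇒* ε)
FIRST(A) = { '-', 'n', ε }
FIRST(L) = { '-', 'n', ε }
FIRST(A L) = { '-', 'n', ε }
ε ∈ FIRST(A L) (the right-hand side is nullable), so add FOLLOW(C) = { '-', 'n' }
PREDICT(C → A L) = { '-', 'n' }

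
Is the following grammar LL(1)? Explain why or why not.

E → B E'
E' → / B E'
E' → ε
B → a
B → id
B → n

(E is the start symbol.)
Relevant sets:
  FOLLOW(E') = { $ }

For E':
  PREDICT(E' → '/' B E') = { '/' }
  PREDICT(E' → ε) = { $ }
For B:
  PREDICT(B → a) = { 'a' }
  PREDICT(B → id) = { 'id' }
  PREDICT(B → n) = { 'n' }
E has a single production, so nothing to check there.

All predict sets are disjoint. The grammar IS LL(1).

Answer: Yes, the grammar is LL(1).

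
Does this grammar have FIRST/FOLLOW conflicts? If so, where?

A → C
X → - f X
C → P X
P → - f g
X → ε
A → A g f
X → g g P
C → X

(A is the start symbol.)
Nullable non-terminals: A, C, X.
FIRST sets used below: FIRST(C) = { '-', 'g', ε }, FIRST(A) = { '-', 'g', ε }, FIRST(P) = { '-' }, FIRST(X) = { '-', 'g', ε }

A: nullable alternative(s) A → C; FOLLOW(A) = { $, 'g' }
  A → C: FIRST \ {ε} = { '-', 'g' } — this is the only nullable alternative, skip
  A → A g f: FIRST \ {ε} = { '-', 'g' } — overlaps FOLLOW(A) on { 'g' }: CONFLICT

C: nullable alternative(s) C → X; FOLLOW(C) = { $, 'g' }
  C → P X: FIRST \ {ε} = { '-' } — disjoint from FOLLOW(C)
  C → X: FIRST \ {ε} = { '-', 'g' } — this is the only nullable alternative, skip

X: nullable alternative(s) X → ε; FOLLOW(X) = { $, 'g' }
  X → - f X: FIRST \ {ε} = { '-' } — disjoint from FOLLOW(X)
  X → ε: FIRST \ {ε} = { } — this is the only nullable alternative, skip
  X → g g P: FIRST \ {ε} = { 'g' } — overlaps FOLLOW(X) on { 'g' }: CONFLICT

P has no nullable alternative, so no FIRST/FOLLOW check is needed there.

So the grammar has 2 FIRST/FOLLOW conflicts (marked CONFLICT above).

Answer: Yes. A → A g f with FOLLOW(A) on { 'g' }; X → g g P with FOLLOW(X) on { 'g' }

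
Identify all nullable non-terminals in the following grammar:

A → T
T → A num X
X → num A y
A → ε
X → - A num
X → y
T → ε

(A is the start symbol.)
A non-terminal is nullable if it can derive ε (the empty string): either it has an ε-production, or it has a production whose right-hand side consists entirely of nullable non-terminals.

ε-productions: A → ε, T → ε
So A, T are immediately nullable.
No further non-terminal can be added: every production for the remaining non-terminals contains a terminal or a non-nullable non-terminal.
Nullable = { 'A', 'T' }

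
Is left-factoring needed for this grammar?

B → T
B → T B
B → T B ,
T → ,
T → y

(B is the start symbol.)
Left-factoring is needed when two productions for the same non-terminal
share a common prefix on the right-hand side.

Productions for B:
  B → T
  B → T B
  B → T B ,
Productions for T:
  T → ,
  T → y

Found common prefix 'T' in productions for B

Answer: Yes, B has productions with common prefix 'T'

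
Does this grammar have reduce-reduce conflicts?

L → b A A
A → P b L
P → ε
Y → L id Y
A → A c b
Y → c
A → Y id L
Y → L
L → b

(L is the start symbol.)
A reduce-reduce conflict occurs when an LR(0) state has two complete items [A → α .] and [B → β .] — both call for a reduction, and with no lookahead the parser cannot choose between them.

Augment with L' → L and build the canonical LR(0) collection (I0 = CLOSURE({[L' → . L]}), then GOTO on every symbol after a dot until no new states appear). It has 18 states:
  I0: { [L → . b A A], [L → . b], [L' → . L] }  — shift
  I1: { [L' → L .] }  — accept
  I2: { [A → . A c b], [A → . P b L], [A → . Y id L], [L → . b A A], [L → . b], [L → b . A A], [L → b .], [P → .], [Y → . L id Y], [Y → . L], [Y → . c] }  — shift, 2 reduces
  I3: { [A → . A c b], [A → . P b L], [A → . Y id L], [A → A . c b], [L → . b A A], [L → . b], [L → b A . A], [P → .], [Y → . L id Y], [Y → . L], [Y → . c] }  — shift, reduce
  I4: { [Y → L . id Y], [Y → L .] }  — shift, reduce
  I5: { [A → P . b L] }  — shift
  I6: { [A → Y . id L] }  — shift
  I7: { [Y → c .] }  — reduce
  I8: { [A → Y id . L], [L → . b A A], [L → . b] }  — shift
  I9: { [A → Y id L .] }  — reduce
  I10: { [A → P b . L], [L → . b A A], [L → . b] }  — shift
  I11: { [A → P b L .] }  — reduce
  I12: { [L → . b A A], [L → . b], [Y → . L id Y], [Y → . L], [Y → . c], [Y → L id . Y] }  — shift
  I13: { [Y → L id Y .] }  — reduce
  I14: { [A → A . c b], [L → b A A .] }  — shift, reduce
  I15: { [A → A c . b], [Y → c .] }  — shift, reduce
  I16: { [A → A c b .] }  — reduce
  I17: { [A → A c . b] }  — shift

I2 contains complete items [L → b .], [P → .] — reduce-reduce conflict.

Answer: Yes — I2: [L → b .] vs [P → .]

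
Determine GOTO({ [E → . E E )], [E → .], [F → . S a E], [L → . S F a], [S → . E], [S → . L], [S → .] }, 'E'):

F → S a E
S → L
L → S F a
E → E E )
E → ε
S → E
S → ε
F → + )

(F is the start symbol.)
{ [E → . E E )], [E → .], [E → E . E )], [S → E .] }

GOTO(I, 'E') = CLOSURE({ [A → αX.β] : [A → α.Xβ] ∈ I, X = 'E' })

Items with dot before 'E', with the dot advanced:
  [E → . E E )] → [E → E . E )]
  [S → . E] → [S → E .]
Closure of the advanced items:
  [E → E . E )] has the dot before E: add [E → . E E )], [E → .]

GOTO = { [E → . E E )], [E → .], [E → E . E )], [S → E .] }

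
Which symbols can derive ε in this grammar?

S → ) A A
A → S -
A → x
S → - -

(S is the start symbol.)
A non-terminal is nullable if it can derive ε (the empty string): either it has an ε-production, or it has a production whose right-hand side consists entirely of nullable non-terminals.

There are no ε-productions, so no non-terminal can derive ε.
No non-terminals are nullable.

Answer: None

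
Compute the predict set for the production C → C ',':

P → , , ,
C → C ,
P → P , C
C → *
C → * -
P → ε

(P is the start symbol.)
PREDICT(C → C ',') = (FIRST(RHS) \ {ε}) ∪ (FOLLOW(C) if ε ∈ FIRST(RHS), i.e. RHS ⇒* ε)
FIRST(C) = { '*' }
FIRST(C ',') = { '*' }
ε ∉ FIRST(C ','), so FOLLOW(C) is not added.
PREDICT(C → C ',') = { '*' }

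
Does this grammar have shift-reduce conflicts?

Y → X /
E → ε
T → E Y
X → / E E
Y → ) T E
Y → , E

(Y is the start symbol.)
No shift-reduce conflicts

A shift-reduce conflict occurs when an LR(0) state has both:
  - a complete (reduce) item [A → α .] (dot at the end), and
  - a shift item [B → β . c γ] (dot before a terminal).

Augment with Y' → Y and build the canonical LR(0) collection (I0 = CLOSURE({[Y' → . Y]}), then GOTO on every symbol after a dot until no new states appear). It has 14 states:
  I0: { [X → . / E E], [Y → . ) T E], [Y → . , E], [Y → . X /], [Y' → . Y] }  — shift
  I1: { [E → .], [T → . E Y], [Y → ) . T E] }  — reduce
  I2: { [E → .], [Y → , . E] }  — reduce
  I3: { [E → .], [X → / . E E] }  — reduce
  I4: { [Y → X . /] }  — shift
  I5: { [Y' → Y .] }  — accept
  I6: { [Y → X / .] }  — reduce
  I7: { [E → .], [X → / E . E] }  — reduce
  I8: { [X → / E E .] }  — reduce
  I9: { [Y → , E .] }  — reduce
  I10: { [T → E . Y], [X → . / E E], [Y → . ) T E], [Y → . , E], [Y → . X /] }  — shift
  I11: { [E → .], [Y → ) T . E] }  — reduce
  I12: { [Y → ) T E .] }  — reduce
  I13: { [T → E Y .] }  — reduce

No state contains both a complete item and a shift item.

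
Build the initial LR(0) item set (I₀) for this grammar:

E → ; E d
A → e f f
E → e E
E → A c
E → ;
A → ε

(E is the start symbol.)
First, augment the grammar with E' → E
I₀ = CLOSURE({ [E' → . E] }):
  [E' → . E] has the dot before E: add [E → . ; E d], [E → . e E], [E → . A c], [E → . ;]
  [E → . A c] has the dot before A: add [A → . e f f], [A → .]
No further items can be added.

I₀ = { [A → . e f f], [A → .], [E → . ; E d], [E → . ;], [E → . A c], [E → . e E], [E' → . E] }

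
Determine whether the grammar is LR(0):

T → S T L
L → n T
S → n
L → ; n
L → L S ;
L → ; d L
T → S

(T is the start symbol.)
No. Shift-reduce conflict between [T → S .] and [S → . n]

Augment with T' → T and build the canonical LR(0) collection (I0 = CLOSURE({[T' → . T]}), then GOTO on every symbol after a dot until no new states appear). It has 14 states:
  I0: { [S → . n], [T → . S T L], [T → . S], [T' → . T] }  — shift
  I1: { [S → . n], [T → . S T L], [T → . S], [T → S . T L], [T → S .] }  — shift, reduce
  I2: { [T' → T .] }  — accept
  I3: { [S → n .] }  — reduce
  I4: { [L → . ; d L], [L → . ; n], [L → . L S ;], [L → . n T], [T → S T . L] }  — shift
  I5: { [L → ; . d L], [L → ; . n] }  — shift
  I6: { [L → L . S ;], [S → . n], [T → S T L .] }  — shift, reduce
  I7: { [L → n . T], [S → . n], [T → . S T L], [T → . S] }  — shift
  I8: { [L → n T .] }  — reduce
  I9: { [L → L S . ;] }  — shift
  I10: { [L → L S ; .] }  — reduce
  I11: { [L → . ; d L], [L → . ; n], [L → . L S ;], [L → . n T], [L → ; d . L] }  — shift
  I12: { [L → ; n .] }  — reduce
  I13: { [L → ; d L .], [L → L . S ;], [S → . n] }  — shift, reduce

Conflict in state I1:
  Shift-reduce conflict between [T → S .] and [S → . n]
So the grammar is NOT LR(0).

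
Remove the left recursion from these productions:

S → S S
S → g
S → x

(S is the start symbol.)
S → g S'
S → x S'
S' → S S'
S' → ε

S is directly left-recursive. The standard transformation for
  A → A α₁ | ... | A α_m | β₁ | ... | β_n
is
  A  → β₁ A' | ... | β_n A'
  A' → α₁ A' | ... | α_m A' | ε

S → g becomes S → g S'
S → x becomes S → x S'
S → S S becomes S' → S S'
Add S' → ε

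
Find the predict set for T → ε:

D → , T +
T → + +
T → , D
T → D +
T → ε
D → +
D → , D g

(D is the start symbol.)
PREDICT(T → ε) = (FIRST(RHS) \ {ε}) ∪ (FOLLOW(T) if ε ∈ FIRST(RHS), i.e. RHS ⇒* ε)
The right-hand side is ε (FIRST(ε) = { ε }), so the predict set is FOLLOW(T) = { '+' }
PREDICT(T → ε) = { '+' }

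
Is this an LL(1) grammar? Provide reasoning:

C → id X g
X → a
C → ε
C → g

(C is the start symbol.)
Yes, the grammar is LL(1).

A grammar is LL(1) if for each non-terminal N with multiple productions, the predict sets of those productions are pairwise disjoint, where PREDICT(N → α) = (FIRST(α) \ {ε}) ∪ (FOLLOW(N) if α ⇒* ε).

Relevant sets:
  FOLLOW(C) = { $ }

For C:
  PREDICT(C → id X g) = { 'id' }
  PREDICT(C → ε) = { $ }
  PREDICT(C → g) = { 'g' }
X has a single production, so nothing to check there.

All predict sets are disjoint. The grammar IS LL(1).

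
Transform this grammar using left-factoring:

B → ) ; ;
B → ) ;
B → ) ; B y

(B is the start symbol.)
Left-factoring transforms A → αβ₁ | αβ₂ into A → αA' and A' → β₁ | β₂
(α is the longest common prefix among the alternatives). Repeat until
no nonterminal has two alternatives with a common prefix.

Round 1: B has alternatives sharing prefix ') ;'. Introduce B': B → ) ; B'
  Add: B' → ;
  Add: B' → ε
  Add: B' → B y

No remaining common prefixes — done.

Resulting grammar:
B → ) ; B'
B' → ;
B' → ε
B' → B y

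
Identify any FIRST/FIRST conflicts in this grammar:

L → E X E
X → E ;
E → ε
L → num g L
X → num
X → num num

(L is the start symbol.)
A FIRST/FIRST conflict occurs when two productions N → α and N → β for the same non-terminal have FIRST(α) ∩ FIRST(β) ≠ ∅ (with ε ∈ FIRST of a nullable right-hand side, so two nullable alternatives also conflict).

FIRST sets of the non-terminals at (or reachable through a nullable prefix from) the front of some alternative:
  FIRST(E) = { ε }
  FIRST(X) = { ';', 'num' }

Productions for L:
  L → E X E: FIRST = { ';', 'num' }
  L → num g L: FIRST = { 'num' }
Productions for X:
  X → E ;: FIRST = { ';' }
  X → num: FIRST = { 'num' }
  X → num num: FIRST = { 'num' }
E has only one production, so no FIRST/FIRST conflict is possible there.

Conflict for L: L → E X E and L → num g L
  Overlap: { 'num' }
Conflict for X: X → num and X → num num
  Overlap: { 'num' }

Answer: Yes. L → E X E / L → num g L on { 'num' }; X → num / X → num num on { 'num' }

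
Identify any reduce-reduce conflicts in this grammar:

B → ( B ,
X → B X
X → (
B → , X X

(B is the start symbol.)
Augment with B' → B and build the canonical LR(0) collection (I0 = CLOSURE({[B' → . B]}), then GOTO on every symbol after a dot until no new states appear). It has 11 states:
  I0: { [B → . ( B ,], [B → . , X X], [B' → . B] }  — shift
  I1: { [B → ( . B ,], [B → . ( B ,], [B → . , X X] }  — shift
  I2: { [B → , . X X], [B → . ( B ,], [B → . , X X], [X → . (], [X → . B X] }  — shift
  I3: { [B' → B .] }  — accept
  I4: { [B → ( . B ,], [B → . ( B ,], [B → . , X X], [X → ( .] }  — shift, reduce
  I5: { [B → . ( B ,], [B → . , X X], [X → . (], [X → . B X], [X → B . X] }  — shift
  I6: { [B → , X . X], [B → . ( B ,], [B → . , X X], [X → . (], [X → . B X] }  — shift
  I7: { [B → , X X .] }  — reduce
  I8: { [X → B X .] }  — reduce
  I9: { [B → ( B . ,] }  — shift
  I10: { [B → ( B , .] }  — reduce

No state contains more than one complete item.

Answer: No reduce-reduce conflicts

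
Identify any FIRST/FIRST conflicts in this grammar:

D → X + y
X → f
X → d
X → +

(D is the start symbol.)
A FIRST/FIRST conflict occurs when two productions N → α and N → β for the same non-terminal have FIRST(α) ∩ FIRST(β) ≠ ∅ (with ε ∈ FIRST of a nullable right-hand side, so two nullable alternatives also conflict).

Productions for X:
  X → f: FIRST = { 'f' }
  X → d: FIRST = { 'd' }
  X → +: FIRST = { '+' }
D has only one production, so no FIRST/FIRST conflict is possible there.

All alternatives of each non-terminal have pairwise disjoint FIRST sets.

Answer: No FIRST/FIRST conflicts.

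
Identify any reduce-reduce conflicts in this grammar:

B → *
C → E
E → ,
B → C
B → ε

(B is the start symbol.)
No reduce-reduce conflicts

Augment with B' → B and build the canonical LR(0) collection (I0 = CLOSURE({[B' → . B]}), then GOTO on every symbol after a dot until no new states appear). It has 6 states:
  I0: { [B → . *], [B → . C], [B → .], [B' → . B], [C → . E], [E → . ,] }  — shift, reduce
  I1: { [B → * .] }  — reduce
  I2: { [E → , .] }  — reduce
  I3: { [B' → B .] }  — accept
  I4: { [B → C .] }  — reduce
  I5: { [C → E .] }  — reduce

No state contains more than one complete item.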